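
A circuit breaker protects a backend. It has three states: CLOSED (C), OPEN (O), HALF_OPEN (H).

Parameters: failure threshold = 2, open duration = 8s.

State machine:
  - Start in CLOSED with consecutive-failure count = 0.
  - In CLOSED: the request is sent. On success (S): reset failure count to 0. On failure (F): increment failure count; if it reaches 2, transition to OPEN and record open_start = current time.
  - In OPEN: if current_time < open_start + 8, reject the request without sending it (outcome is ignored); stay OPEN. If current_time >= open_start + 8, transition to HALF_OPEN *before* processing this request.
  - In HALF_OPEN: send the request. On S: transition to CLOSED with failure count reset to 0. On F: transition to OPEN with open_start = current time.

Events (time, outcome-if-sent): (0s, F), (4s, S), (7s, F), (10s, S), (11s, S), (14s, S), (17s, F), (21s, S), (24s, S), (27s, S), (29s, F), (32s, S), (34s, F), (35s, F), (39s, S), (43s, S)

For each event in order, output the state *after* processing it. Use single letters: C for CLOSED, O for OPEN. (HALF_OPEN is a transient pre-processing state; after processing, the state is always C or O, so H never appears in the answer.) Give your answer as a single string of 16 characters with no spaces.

State after each event:
  event#1 t=0s outcome=F: state=CLOSED
  event#2 t=4s outcome=S: state=CLOSED
  event#3 t=7s outcome=F: state=CLOSED
  event#4 t=10s outcome=S: state=CLOSED
  event#5 t=11s outcome=S: state=CLOSED
  event#6 t=14s outcome=S: state=CLOSED
  event#7 t=17s outcome=F: state=CLOSED
  event#8 t=21s outcome=S: state=CLOSED
  event#9 t=24s outcome=S: state=CLOSED
  event#10 t=27s outcome=S: state=CLOSED
  event#11 t=29s outcome=F: state=CLOSED
  event#12 t=32s outcome=S: state=CLOSED
  event#13 t=34s outcome=F: state=CLOSED
  event#14 t=35s outcome=F: state=OPEN
  event#15 t=39s outcome=S: state=OPEN
  event#16 t=43s outcome=S: state=CLOSED

Answer: CCCCCCCCCCCCCOOC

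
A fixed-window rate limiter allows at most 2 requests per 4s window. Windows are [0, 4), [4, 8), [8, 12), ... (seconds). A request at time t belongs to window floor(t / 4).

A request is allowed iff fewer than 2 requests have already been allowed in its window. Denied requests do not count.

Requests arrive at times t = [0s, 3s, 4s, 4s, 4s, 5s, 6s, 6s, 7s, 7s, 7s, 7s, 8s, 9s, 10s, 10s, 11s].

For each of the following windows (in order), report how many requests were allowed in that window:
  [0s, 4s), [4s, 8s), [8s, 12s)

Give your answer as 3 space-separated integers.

Processing requests:
  req#1 t=0s (window 0): ALLOW
  req#2 t=3s (window 0): ALLOW
  req#3 t=4s (window 1): ALLOW
  req#4 t=4s (window 1): ALLOW
  req#5 t=4s (window 1): DENY
  req#6 t=5s (window 1): DENY
  req#7 t=6s (window 1): DENY
  req#8 t=6s (window 1): DENY
  req#9 t=7s (window 1): DENY
  req#10 t=7s (window 1): DENY
  req#11 t=7s (window 1): DENY
  req#12 t=7s (window 1): DENY
  req#13 t=8s (window 2): ALLOW
  req#14 t=9s (window 2): ALLOW
  req#15 t=10s (window 2): DENY
  req#16 t=10s (window 2): DENY
  req#17 t=11s (window 2): DENY

Allowed counts by window: 2 2 2

Answer: 2 2 2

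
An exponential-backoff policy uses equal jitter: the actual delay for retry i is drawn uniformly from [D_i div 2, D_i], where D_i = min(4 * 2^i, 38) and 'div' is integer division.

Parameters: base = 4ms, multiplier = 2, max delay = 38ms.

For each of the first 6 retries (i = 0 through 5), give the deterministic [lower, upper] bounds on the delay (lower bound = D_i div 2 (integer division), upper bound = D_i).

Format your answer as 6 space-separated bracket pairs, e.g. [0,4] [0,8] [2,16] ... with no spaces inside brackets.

Computing bounds per retry:
  i=0: D_i=min(4*2^0,38)=4, bounds=[2,4]
  i=1: D_i=min(4*2^1,38)=8, bounds=[4,8]
  i=2: D_i=min(4*2^2,38)=16, bounds=[8,16]
  i=3: D_i=min(4*2^3,38)=32, bounds=[16,32]
  i=4: D_i=min(4*2^4,38)=38, bounds=[19,38]
  i=5: D_i=min(4*2^5,38)=38, bounds=[19,38]

Answer: [2,4] [4,8] [8,16] [16,32] [19,38] [19,38]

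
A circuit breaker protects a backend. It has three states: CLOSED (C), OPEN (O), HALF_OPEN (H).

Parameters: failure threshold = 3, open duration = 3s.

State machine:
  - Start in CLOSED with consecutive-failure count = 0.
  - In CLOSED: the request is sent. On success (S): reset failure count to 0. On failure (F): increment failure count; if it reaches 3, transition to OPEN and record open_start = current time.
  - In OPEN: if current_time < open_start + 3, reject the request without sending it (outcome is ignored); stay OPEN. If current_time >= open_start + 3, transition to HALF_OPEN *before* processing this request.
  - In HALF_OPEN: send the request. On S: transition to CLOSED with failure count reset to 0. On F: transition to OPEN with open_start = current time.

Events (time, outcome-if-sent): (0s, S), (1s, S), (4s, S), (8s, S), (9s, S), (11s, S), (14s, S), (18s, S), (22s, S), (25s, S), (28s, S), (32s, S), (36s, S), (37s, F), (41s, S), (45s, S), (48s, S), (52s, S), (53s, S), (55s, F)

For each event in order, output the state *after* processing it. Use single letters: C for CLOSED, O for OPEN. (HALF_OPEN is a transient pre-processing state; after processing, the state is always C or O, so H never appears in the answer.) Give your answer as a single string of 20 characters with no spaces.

State after each event:
  event#1 t=0s outcome=S: state=CLOSED
  event#2 t=1s outcome=S: state=CLOSED
  event#3 t=4s outcome=S: state=CLOSED
  event#4 t=8s outcome=S: state=CLOSED
  event#5 t=9s outcome=S: state=CLOSED
  event#6 t=11s outcome=S: state=CLOSED
  event#7 t=14s outcome=S: state=CLOSED
  event#8 t=18s outcome=S: state=CLOSED
  event#9 t=22s outcome=S: state=CLOSED
  event#10 t=25s outcome=S: state=CLOSED
  event#11 t=28s outcome=S: state=CLOSED
  event#12 t=32s outcome=S: state=CLOSED
  event#13 t=36s outcome=S: state=CLOSED
  event#14 t=37s outcome=F: state=CLOSED
  event#15 t=41s outcome=S: state=CLOSED
  event#16 t=45s outcome=S: state=CLOSED
  event#17 t=48s outcome=S: state=CLOSED
  event#18 t=52s outcome=S: state=CLOSED
  event#19 t=53s outcome=S: state=CLOSED
  event#20 t=55s outcome=F: state=CLOSED

Answer: CCCCCCCCCCCCCCCCCCCC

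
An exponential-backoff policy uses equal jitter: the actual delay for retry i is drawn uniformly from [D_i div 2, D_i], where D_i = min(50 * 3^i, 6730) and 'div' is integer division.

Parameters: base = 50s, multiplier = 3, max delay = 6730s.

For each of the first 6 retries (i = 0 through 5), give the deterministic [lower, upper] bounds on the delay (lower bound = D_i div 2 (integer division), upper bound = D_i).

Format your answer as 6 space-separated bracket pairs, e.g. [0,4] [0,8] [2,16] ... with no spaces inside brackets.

Answer: [25,50] [75,150] [225,450] [675,1350] [2025,4050] [3365,6730]

Derivation:
Computing bounds per retry:
  i=0: D_i=min(50*3^0,6730)=50, bounds=[25,50]
  i=1: D_i=min(50*3^1,6730)=150, bounds=[75,150]
  i=2: D_i=min(50*3^2,6730)=450, bounds=[225,450]
  i=3: D_i=min(50*3^3,6730)=1350, bounds=[675,1350]
  i=4: D_i=min(50*3^4,6730)=4050, bounds=[2025,4050]
  i=5: D_i=min(50*3^5,6730)=6730, bounds=[3365,6730]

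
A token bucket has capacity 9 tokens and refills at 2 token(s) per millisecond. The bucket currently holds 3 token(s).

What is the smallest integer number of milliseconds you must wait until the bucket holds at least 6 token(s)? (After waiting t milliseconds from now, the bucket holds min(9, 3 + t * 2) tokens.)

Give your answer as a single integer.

Need 3 + t * 2 >= 6, so t >= 3/2.
Smallest integer t = ceil(3/2) = 2.

Answer: 2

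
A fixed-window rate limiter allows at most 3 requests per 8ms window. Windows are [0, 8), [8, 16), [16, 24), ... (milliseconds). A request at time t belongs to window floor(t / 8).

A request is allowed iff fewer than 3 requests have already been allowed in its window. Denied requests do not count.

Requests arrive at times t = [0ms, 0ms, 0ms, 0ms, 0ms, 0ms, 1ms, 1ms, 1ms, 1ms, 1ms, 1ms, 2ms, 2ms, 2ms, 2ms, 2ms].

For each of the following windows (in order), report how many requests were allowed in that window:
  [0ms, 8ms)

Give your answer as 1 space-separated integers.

Answer: 3

Derivation:
Processing requests:
  req#1 t=0ms (window 0): ALLOW
  req#2 t=0ms (window 0): ALLOW
  req#3 t=0ms (window 0): ALLOW
  req#4 t=0ms (window 0): DENY
  req#5 t=0ms (window 0): DENY
  req#6 t=0ms (window 0): DENY
  req#7 t=1ms (window 0): DENY
  req#8 t=1ms (window 0): DENY
  req#9 t=1ms (window 0): DENY
  req#10 t=1ms (window 0): DENY
  req#11 t=1ms (window 0): DENY
  req#12 t=1ms (window 0): DENY
  req#13 t=2ms (window 0): DENY
  req#14 t=2ms (window 0): DENY
  req#15 t=2ms (window 0): DENY
  req#16 t=2ms (window 0): DENY
  req#17 t=2ms (window 0): DENY

Allowed counts by window: 3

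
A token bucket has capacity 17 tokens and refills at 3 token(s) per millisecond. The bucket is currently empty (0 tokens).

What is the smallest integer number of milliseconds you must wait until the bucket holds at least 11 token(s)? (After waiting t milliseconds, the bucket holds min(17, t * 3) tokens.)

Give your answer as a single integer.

Need t * 3 >= 11, so t >= 11/3.
Smallest integer t = ceil(11/3) = 4.

Answer: 4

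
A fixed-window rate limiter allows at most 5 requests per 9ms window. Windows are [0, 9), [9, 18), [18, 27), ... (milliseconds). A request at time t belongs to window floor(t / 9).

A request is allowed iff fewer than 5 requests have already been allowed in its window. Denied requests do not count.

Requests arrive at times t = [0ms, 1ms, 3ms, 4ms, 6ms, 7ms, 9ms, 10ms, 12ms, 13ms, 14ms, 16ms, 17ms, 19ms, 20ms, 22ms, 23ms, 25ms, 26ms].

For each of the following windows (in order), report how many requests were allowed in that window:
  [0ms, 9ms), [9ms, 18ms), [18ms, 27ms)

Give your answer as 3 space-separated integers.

Answer: 5 5 5

Derivation:
Processing requests:
  req#1 t=0ms (window 0): ALLOW
  req#2 t=1ms (window 0): ALLOW
  req#3 t=3ms (window 0): ALLOW
  req#4 t=4ms (window 0): ALLOW
  req#5 t=6ms (window 0): ALLOW
  req#6 t=7ms (window 0): DENY
  req#7 t=9ms (window 1): ALLOW
  req#8 t=10ms (window 1): ALLOW
  req#9 t=12ms (window 1): ALLOW
  req#10 t=13ms (window 1): ALLOW
  req#11 t=14ms (window 1): ALLOW
  req#12 t=16ms (window 1): DENY
  req#13 t=17ms (window 1): DENY
  req#14 t=19ms (window 2): ALLOW
  req#15 t=20ms (window 2): ALLOW
  req#16 t=22ms (window 2): ALLOW
  req#17 t=23ms (window 2): ALLOW
  req#18 t=25ms (window 2): ALLOW
  req#19 t=26ms (window 2): DENY

Allowed counts by window: 5 5 5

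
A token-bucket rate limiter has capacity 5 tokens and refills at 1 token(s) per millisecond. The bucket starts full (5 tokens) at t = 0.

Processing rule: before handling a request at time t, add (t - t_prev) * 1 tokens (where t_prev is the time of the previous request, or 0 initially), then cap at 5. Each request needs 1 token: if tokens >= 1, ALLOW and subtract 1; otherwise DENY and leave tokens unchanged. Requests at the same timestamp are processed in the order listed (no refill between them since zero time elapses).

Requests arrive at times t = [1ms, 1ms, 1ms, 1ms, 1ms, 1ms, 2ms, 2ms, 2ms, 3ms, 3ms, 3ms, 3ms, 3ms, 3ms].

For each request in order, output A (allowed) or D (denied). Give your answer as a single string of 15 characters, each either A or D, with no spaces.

Simulating step by step:
  req#1 t=1ms: ALLOW
  req#2 t=1ms: ALLOW
  req#3 t=1ms: ALLOW
  req#4 t=1ms: ALLOW
  req#5 t=1ms: ALLOW
  req#6 t=1ms: DENY
  req#7 t=2ms: ALLOW
  req#8 t=2ms: DENY
  req#9 t=2ms: DENY
  req#10 t=3ms: ALLOW
  req#11 t=3ms: DENY
  req#12 t=3ms: DENY
  req#13 t=3ms: DENY
  req#14 t=3ms: DENY
  req#15 t=3ms: DENY

Answer: AAAAADADDADDDDD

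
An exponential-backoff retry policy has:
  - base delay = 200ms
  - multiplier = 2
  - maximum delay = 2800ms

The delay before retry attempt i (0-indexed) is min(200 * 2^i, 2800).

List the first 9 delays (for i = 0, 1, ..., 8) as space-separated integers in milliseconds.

Computing each delay:
  i=0: min(200*2^0, 2800) = 200
  i=1: min(200*2^1, 2800) = 400
  i=2: min(200*2^2, 2800) = 800
  i=3: min(200*2^3, 2800) = 1600
  i=4: min(200*2^4, 2800) = 2800
  i=5: min(200*2^5, 2800) = 2800
  i=6: min(200*2^6, 2800) = 2800
  i=7: min(200*2^7, 2800) = 2800
  i=8: min(200*2^8, 2800) = 2800

Answer: 200 400 800 1600 2800 2800 2800 2800 2800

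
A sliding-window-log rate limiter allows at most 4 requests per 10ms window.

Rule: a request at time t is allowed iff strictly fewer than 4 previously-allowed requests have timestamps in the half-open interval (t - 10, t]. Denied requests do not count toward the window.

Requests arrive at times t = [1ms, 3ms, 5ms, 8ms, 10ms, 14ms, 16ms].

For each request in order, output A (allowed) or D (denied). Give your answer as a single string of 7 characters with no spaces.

Tracking allowed requests in the window:
  req#1 t=1ms: ALLOW
  req#2 t=3ms: ALLOW
  req#3 t=5ms: ALLOW
  req#4 t=8ms: ALLOW
  req#5 t=10ms: DENY
  req#6 t=14ms: ALLOW
  req#7 t=16ms: ALLOW

Answer: AAAADAA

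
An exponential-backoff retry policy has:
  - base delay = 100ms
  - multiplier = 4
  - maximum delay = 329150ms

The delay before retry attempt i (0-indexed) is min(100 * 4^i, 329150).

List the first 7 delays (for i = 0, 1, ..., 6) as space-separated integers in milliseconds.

Answer: 100 400 1600 6400 25600 102400 329150

Derivation:
Computing each delay:
  i=0: min(100*4^0, 329150) = 100
  i=1: min(100*4^1, 329150) = 400
  i=2: min(100*4^2, 329150) = 1600
  i=3: min(100*4^3, 329150) = 6400
  i=4: min(100*4^4, 329150) = 25600
  i=5: min(100*4^5, 329150) = 102400
  i=6: min(100*4^6, 329150) = 329150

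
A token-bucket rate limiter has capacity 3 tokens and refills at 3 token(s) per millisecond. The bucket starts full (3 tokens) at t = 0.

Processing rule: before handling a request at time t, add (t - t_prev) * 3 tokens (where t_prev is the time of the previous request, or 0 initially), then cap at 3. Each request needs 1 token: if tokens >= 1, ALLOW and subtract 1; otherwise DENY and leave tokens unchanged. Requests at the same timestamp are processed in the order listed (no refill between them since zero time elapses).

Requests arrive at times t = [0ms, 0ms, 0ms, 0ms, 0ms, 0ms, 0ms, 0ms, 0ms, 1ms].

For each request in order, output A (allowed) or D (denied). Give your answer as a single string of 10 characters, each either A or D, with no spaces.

Answer: AAADDDDDDA

Derivation:
Simulating step by step:
  req#1 t=0ms: ALLOW
  req#2 t=0ms: ALLOW
  req#3 t=0ms: ALLOW
  req#4 t=0ms: DENY
  req#5 t=0ms: DENY
  req#6 t=0ms: DENY
  req#7 t=0ms: DENY
  req#8 t=0ms: DENY
  req#9 t=0ms: DENY
  req#10 t=1ms: ALLOW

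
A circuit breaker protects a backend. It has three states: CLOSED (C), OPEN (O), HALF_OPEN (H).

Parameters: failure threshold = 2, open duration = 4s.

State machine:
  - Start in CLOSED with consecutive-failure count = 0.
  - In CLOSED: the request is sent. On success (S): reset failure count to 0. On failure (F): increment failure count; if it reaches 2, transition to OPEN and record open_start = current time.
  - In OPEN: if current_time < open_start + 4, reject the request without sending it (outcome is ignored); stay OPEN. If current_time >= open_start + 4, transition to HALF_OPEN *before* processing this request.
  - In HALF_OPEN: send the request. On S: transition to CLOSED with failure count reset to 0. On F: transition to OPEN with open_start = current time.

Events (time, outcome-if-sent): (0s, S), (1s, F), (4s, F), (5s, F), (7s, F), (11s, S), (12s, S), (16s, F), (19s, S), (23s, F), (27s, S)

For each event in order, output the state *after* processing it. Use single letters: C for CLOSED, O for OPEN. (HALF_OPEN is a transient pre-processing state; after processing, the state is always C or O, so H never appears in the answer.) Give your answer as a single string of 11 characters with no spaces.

Answer: CCOOOCCCCCC

Derivation:
State after each event:
  event#1 t=0s outcome=S: state=CLOSED
  event#2 t=1s outcome=F: state=CLOSED
  event#3 t=4s outcome=F: state=OPEN
  event#4 t=5s outcome=F: state=OPEN
  event#5 t=7s outcome=F: state=OPEN
  event#6 t=11s outcome=S: state=CLOSED
  event#7 t=12s outcome=S: state=CLOSED
  event#8 t=16s outcome=F: state=CLOSED
  event#9 t=19s outcome=S: state=CLOSED
  event#10 t=23s outcome=F: state=CLOSED
  event#11 t=27s outcome=S: state=CLOSED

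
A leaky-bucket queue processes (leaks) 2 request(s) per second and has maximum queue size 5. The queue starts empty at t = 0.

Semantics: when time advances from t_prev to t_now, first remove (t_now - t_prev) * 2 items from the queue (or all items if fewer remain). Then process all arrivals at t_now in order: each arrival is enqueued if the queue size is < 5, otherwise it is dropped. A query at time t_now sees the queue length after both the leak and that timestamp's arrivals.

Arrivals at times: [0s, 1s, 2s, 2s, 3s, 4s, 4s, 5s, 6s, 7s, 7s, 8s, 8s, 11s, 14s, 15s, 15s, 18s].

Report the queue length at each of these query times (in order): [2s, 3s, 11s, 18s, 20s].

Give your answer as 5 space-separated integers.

Answer: 2 1 1 1 0

Derivation:
Queue lengths at query times:
  query t=2s: backlog = 2
  query t=3s: backlog = 1
  query t=11s: backlog = 1
  query t=18s: backlog = 1
  query t=20s: backlog = 0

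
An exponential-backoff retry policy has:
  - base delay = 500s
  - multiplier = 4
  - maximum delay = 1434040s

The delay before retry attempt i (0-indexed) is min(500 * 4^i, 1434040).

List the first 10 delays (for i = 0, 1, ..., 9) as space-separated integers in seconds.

Computing each delay:
  i=0: min(500*4^0, 1434040) = 500
  i=1: min(500*4^1, 1434040) = 2000
  i=2: min(500*4^2, 1434040) = 8000
  i=3: min(500*4^3, 1434040) = 32000
  i=4: min(500*4^4, 1434040) = 128000
  i=5: min(500*4^5, 1434040) = 512000
  i=6: min(500*4^6, 1434040) = 1434040
  i=7: min(500*4^7, 1434040) = 1434040
  i=8: min(500*4^8, 1434040) = 1434040
  i=9: min(500*4^9, 1434040) = 1434040

Answer: 500 2000 8000 32000 128000 512000 1434040 1434040 1434040 1434040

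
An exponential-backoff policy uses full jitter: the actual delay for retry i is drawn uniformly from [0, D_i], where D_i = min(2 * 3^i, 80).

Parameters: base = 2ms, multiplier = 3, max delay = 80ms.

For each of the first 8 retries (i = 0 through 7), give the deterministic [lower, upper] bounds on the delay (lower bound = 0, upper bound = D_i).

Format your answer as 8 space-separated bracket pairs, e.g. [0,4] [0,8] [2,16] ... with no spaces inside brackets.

Computing bounds per retry:
  i=0: D_i=min(2*3^0,80)=2, bounds=[0,2]
  i=1: D_i=min(2*3^1,80)=6, bounds=[0,6]
  i=2: D_i=min(2*3^2,80)=18, bounds=[0,18]
  i=3: D_i=min(2*3^3,80)=54, bounds=[0,54]
  i=4: D_i=min(2*3^4,80)=80, bounds=[0,80]
  i=5: D_i=min(2*3^5,80)=80, bounds=[0,80]
  i=6: D_i=min(2*3^6,80)=80, bounds=[0,80]
  i=7: D_i=min(2*3^7,80)=80, bounds=[0,80]

Answer: [0,2] [0,6] [0,18] [0,54] [0,80] [0,80] [0,80] [0,80]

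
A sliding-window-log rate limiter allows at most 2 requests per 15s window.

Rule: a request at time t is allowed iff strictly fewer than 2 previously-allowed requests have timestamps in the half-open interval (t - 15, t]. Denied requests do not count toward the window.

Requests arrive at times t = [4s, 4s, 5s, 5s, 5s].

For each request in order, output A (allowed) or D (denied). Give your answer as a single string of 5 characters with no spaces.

Tracking allowed requests in the window:
  req#1 t=4s: ALLOW
  req#2 t=4s: ALLOW
  req#3 t=5s: DENY
  req#4 t=5s: DENY
  req#5 t=5s: DENY

Answer: AADDD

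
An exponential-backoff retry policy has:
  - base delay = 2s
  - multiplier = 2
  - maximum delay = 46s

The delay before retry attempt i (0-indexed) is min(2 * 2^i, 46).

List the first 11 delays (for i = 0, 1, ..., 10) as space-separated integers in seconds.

Answer: 2 4 8 16 32 46 46 46 46 46 46

Derivation:
Computing each delay:
  i=0: min(2*2^0, 46) = 2
  i=1: min(2*2^1, 46) = 4
  i=2: min(2*2^2, 46) = 8
  i=3: min(2*2^3, 46) = 16
  i=4: min(2*2^4, 46) = 32
  i=5: min(2*2^5, 46) = 46
  i=6: min(2*2^6, 46) = 46
  i=7: min(2*2^7, 46) = 46
  i=8: min(2*2^8, 46) = 46
  i=9: min(2*2^9, 46) = 46
  i=10: min(2*2^10, 46) = 46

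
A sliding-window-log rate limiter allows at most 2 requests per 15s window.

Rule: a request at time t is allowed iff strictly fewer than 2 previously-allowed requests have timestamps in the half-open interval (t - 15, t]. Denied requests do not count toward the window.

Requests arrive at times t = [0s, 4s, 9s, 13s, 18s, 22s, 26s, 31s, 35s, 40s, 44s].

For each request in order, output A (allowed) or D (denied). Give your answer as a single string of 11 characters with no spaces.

Tracking allowed requests in the window:
  req#1 t=0s: ALLOW
  req#2 t=4s: ALLOW
  req#3 t=9s: DENY
  req#4 t=13s: DENY
  req#5 t=18s: ALLOW
  req#6 t=22s: ALLOW
  req#7 t=26s: DENY
  req#8 t=31s: DENY
  req#9 t=35s: ALLOW
  req#10 t=40s: ALLOW
  req#11 t=44s: DENY

Answer: AADDAADDAAD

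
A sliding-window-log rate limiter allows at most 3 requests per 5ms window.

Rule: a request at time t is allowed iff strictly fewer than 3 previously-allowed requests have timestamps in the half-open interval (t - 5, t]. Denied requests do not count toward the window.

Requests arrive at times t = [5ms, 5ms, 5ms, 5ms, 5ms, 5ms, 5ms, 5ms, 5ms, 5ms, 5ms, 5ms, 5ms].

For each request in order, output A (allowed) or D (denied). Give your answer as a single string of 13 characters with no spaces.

Answer: AAADDDDDDDDDD

Derivation:
Tracking allowed requests in the window:
  req#1 t=5ms: ALLOW
  req#2 t=5ms: ALLOW
  req#3 t=5ms: ALLOW
  req#4 t=5ms: DENY
  req#5 t=5ms: DENY
  req#6 t=5ms: DENY
  req#7 t=5ms: DENY
  req#8 t=5ms: DENY
  req#9 t=5ms: DENY
  req#10 t=5ms: DENY
  req#11 t=5ms: DENY
  req#12 t=5ms: DENY
  req#13 t=5ms: DENY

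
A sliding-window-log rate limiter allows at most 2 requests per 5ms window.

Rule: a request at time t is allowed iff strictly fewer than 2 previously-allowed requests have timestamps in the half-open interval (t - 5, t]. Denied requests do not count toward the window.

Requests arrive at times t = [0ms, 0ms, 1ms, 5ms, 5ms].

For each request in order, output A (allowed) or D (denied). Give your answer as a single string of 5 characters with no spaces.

Tracking allowed requests in the window:
  req#1 t=0ms: ALLOW
  req#2 t=0ms: ALLOW
  req#3 t=1ms: DENY
  req#4 t=5ms: ALLOW
  req#5 t=5ms: ALLOW

Answer: AADAA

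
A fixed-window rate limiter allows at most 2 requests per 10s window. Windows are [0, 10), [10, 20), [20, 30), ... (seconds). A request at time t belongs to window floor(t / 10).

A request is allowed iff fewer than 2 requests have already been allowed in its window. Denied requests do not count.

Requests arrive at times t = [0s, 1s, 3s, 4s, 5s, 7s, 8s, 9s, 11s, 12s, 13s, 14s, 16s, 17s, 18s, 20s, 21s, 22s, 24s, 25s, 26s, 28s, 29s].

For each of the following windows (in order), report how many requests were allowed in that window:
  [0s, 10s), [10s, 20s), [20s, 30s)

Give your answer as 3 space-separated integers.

Processing requests:
  req#1 t=0s (window 0): ALLOW
  req#2 t=1s (window 0): ALLOW
  req#3 t=3s (window 0): DENY
  req#4 t=4s (window 0): DENY
  req#5 t=5s (window 0): DENY
  req#6 t=7s (window 0): DENY
  req#7 t=8s (window 0): DENY
  req#8 t=9s (window 0): DENY
  req#9 t=11s (window 1): ALLOW
  req#10 t=12s (window 1): ALLOW
  req#11 t=13s (window 1): DENY
  req#12 t=14s (window 1): DENY
  req#13 t=16s (window 1): DENY
  req#14 t=17s (window 1): DENY
  req#15 t=18s (window 1): DENY
  req#16 t=20s (window 2): ALLOW
  req#17 t=21s (window 2): ALLOW
  req#18 t=22s (window 2): DENY
  req#19 t=24s (window 2): DENY
  req#20 t=25s (window 2): DENY
  req#21 t=26s (window 2): DENY
  req#22 t=28s (window 2): DENY
  req#23 t=29s (window 2): DENY

Allowed counts by window: 2 2 2

Answer: 2 2 2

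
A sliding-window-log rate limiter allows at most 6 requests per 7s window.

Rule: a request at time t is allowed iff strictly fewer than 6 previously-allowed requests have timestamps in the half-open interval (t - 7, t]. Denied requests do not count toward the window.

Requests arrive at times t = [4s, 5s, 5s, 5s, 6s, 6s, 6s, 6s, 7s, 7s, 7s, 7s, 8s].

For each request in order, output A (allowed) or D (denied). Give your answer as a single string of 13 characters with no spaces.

Answer: AAAAAADDDDDDD

Derivation:
Tracking allowed requests in the window:
  req#1 t=4s: ALLOW
  req#2 t=5s: ALLOW
  req#3 t=5s: ALLOW
  req#4 t=5s: ALLOW
  req#5 t=6s: ALLOW
  req#6 t=6s: ALLOW
  req#7 t=6s: DENY
  req#8 t=6s: DENY
  req#9 t=7s: DENY
  req#10 t=7s: DENY
  req#11 t=7s: DENY
  req#12 t=7s: DENY
  req#13 t=8s: DENY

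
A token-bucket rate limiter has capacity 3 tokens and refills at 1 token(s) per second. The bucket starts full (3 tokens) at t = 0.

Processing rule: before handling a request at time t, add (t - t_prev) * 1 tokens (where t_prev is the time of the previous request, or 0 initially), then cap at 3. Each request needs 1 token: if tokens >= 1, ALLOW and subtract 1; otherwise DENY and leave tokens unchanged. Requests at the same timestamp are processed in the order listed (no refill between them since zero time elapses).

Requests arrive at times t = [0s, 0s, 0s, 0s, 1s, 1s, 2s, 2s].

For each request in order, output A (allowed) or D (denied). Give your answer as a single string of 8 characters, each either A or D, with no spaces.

Answer: AAADADAD

Derivation:
Simulating step by step:
  req#1 t=0s: ALLOW
  req#2 t=0s: ALLOW
  req#3 t=0s: ALLOW
  req#4 t=0s: DENY
  req#5 t=1s: ALLOW
  req#6 t=1s: DENY
  req#7 t=2s: ALLOW
  req#8 t=2s: DENY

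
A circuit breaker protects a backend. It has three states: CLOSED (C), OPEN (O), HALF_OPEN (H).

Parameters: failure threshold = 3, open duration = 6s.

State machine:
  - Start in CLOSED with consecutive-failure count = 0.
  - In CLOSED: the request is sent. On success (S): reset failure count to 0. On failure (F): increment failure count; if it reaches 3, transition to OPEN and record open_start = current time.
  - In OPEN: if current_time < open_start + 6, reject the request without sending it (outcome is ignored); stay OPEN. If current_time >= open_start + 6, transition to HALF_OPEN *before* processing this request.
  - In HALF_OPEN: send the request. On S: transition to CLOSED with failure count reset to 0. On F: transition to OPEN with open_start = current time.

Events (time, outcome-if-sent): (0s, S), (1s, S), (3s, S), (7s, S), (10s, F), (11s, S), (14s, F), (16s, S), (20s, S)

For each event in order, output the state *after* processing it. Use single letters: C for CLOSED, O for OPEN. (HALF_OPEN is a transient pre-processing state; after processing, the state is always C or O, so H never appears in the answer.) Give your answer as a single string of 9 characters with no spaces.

Answer: CCCCCCCCC

Derivation:
State after each event:
  event#1 t=0s outcome=S: state=CLOSED
  event#2 t=1s outcome=S: state=CLOSED
  event#3 t=3s outcome=S: state=CLOSED
  event#4 t=7s outcome=S: state=CLOSED
  event#5 t=10s outcome=F: state=CLOSED
  event#6 t=11s outcome=S: state=CLOSED
  event#7 t=14s outcome=F: state=CLOSED
  event#8 t=16s outcome=S: state=CLOSED
  event#9 t=20s outcome=S: state=CLOSED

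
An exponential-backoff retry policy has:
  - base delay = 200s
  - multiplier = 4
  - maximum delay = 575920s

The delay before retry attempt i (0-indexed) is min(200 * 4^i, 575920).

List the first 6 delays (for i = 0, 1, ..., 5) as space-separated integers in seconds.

Computing each delay:
  i=0: min(200*4^0, 575920) = 200
  i=1: min(200*4^1, 575920) = 800
  i=2: min(200*4^2, 575920) = 3200
  i=3: min(200*4^3, 575920) = 12800
  i=4: min(200*4^4, 575920) = 51200
  i=5: min(200*4^5, 575920) = 204800

Answer: 200 800 3200 12800 51200 204800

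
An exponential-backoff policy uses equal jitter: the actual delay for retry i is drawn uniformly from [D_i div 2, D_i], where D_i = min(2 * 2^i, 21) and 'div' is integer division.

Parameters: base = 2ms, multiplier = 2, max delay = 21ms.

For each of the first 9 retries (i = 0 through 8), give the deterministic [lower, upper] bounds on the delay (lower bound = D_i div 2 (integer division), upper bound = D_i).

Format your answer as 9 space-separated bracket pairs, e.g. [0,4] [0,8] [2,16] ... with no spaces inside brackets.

Answer: [1,2] [2,4] [4,8] [8,16] [10,21] [10,21] [10,21] [10,21] [10,21]

Derivation:
Computing bounds per retry:
  i=0: D_i=min(2*2^0,21)=2, bounds=[1,2]
  i=1: D_i=min(2*2^1,21)=4, bounds=[2,4]
  i=2: D_i=min(2*2^2,21)=8, bounds=[4,8]
  i=3: D_i=min(2*2^3,21)=16, bounds=[8,16]
  i=4: D_i=min(2*2^4,21)=21, bounds=[10,21]
  i=5: D_i=min(2*2^5,21)=21, bounds=[10,21]
  i=6: D_i=min(2*2^6,21)=21, bounds=[10,21]
  i=7: D_i=min(2*2^7,21)=21, bounds=[10,21]
  i=8: D_i=min(2*2^8,21)=21, bounds=[10,21]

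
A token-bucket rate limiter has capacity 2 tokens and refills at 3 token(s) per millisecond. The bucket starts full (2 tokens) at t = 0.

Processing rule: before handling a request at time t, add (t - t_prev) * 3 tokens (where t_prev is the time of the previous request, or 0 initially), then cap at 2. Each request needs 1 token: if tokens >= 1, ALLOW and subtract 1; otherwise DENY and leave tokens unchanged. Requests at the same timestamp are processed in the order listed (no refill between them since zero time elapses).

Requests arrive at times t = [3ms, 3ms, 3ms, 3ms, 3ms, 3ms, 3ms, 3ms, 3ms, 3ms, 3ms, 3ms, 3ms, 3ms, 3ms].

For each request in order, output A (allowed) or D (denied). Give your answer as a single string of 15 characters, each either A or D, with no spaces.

Answer: AADDDDDDDDDDDDD

Derivation:
Simulating step by step:
  req#1 t=3ms: ALLOW
  req#2 t=3ms: ALLOW
  req#3 t=3ms: DENY
  req#4 t=3ms: DENY
  req#5 t=3ms: DENY
  req#6 t=3ms: DENY
  req#7 t=3ms: DENY
  req#8 t=3ms: DENY
  req#9 t=3ms: DENY
  req#10 t=3ms: DENY
  req#11 t=3ms: DENY
  req#12 t=3ms: DENY
  req#13 t=3ms: DENY
  req#14 t=3ms: DENY
  req#15 t=3ms: DENY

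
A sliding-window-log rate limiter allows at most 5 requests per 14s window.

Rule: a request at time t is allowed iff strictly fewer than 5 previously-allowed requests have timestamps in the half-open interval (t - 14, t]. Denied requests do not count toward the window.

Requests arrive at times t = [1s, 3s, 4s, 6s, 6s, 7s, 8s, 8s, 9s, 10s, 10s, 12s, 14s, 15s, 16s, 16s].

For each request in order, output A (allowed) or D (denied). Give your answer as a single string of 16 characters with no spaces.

Answer: AAAAADDDDDDDDADD

Derivation:
Tracking allowed requests in the window:
  req#1 t=1s: ALLOW
  req#2 t=3s: ALLOW
  req#3 t=4s: ALLOW
  req#4 t=6s: ALLOW
  req#5 t=6s: ALLOW
  req#6 t=7s: DENY
  req#7 t=8s: DENY
  req#8 t=8s: DENY
  req#9 t=9s: DENY
  req#10 t=10s: DENY
  req#11 t=10s: DENY
  req#12 t=12s: DENY
  req#13 t=14s: DENY
  req#14 t=15s: ALLOW
  req#15 t=16s: DENY
  req#16 t=16s: DENY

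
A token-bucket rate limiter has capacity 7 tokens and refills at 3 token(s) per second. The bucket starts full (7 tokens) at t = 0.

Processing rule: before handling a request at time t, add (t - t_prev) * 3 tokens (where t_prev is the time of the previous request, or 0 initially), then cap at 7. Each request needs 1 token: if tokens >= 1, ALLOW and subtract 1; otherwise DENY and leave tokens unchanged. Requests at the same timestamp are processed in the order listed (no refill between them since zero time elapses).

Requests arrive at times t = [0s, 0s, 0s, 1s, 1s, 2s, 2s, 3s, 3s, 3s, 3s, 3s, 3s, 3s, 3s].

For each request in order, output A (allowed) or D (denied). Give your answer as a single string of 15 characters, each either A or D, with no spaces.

Answer: AAAAAAAAAAAAAAD

Derivation:
Simulating step by step:
  req#1 t=0s: ALLOW
  req#2 t=0s: ALLOW
  req#3 t=0s: ALLOW
  req#4 t=1s: ALLOW
  req#5 t=1s: ALLOW
  req#6 t=2s: ALLOW
  req#7 t=2s: ALLOW
  req#8 t=3s: ALLOW
  req#9 t=3s: ALLOW
  req#10 t=3s: ALLOW
  req#11 t=3s: ALLOW
  req#12 t=3s: ALLOW
  req#13 t=3s: ALLOW
  req#14 t=3s: ALLOW
  req#15 t=3s: DENY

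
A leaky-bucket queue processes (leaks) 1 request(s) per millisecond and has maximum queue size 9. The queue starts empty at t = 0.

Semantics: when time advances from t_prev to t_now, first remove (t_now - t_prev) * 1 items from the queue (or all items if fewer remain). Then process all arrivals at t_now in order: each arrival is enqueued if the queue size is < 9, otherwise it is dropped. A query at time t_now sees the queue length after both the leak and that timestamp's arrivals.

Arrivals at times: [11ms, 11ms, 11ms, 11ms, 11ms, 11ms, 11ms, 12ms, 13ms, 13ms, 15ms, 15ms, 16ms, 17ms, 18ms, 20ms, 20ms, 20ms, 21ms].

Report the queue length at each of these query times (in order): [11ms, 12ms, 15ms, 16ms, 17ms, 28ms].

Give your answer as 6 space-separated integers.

Queue lengths at query times:
  query t=11ms: backlog = 7
  query t=12ms: backlog = 7
  query t=15ms: backlog = 8
  query t=16ms: backlog = 8
  query t=17ms: backlog = 8
  query t=28ms: backlog = 2

Answer: 7 7 8 8 8 2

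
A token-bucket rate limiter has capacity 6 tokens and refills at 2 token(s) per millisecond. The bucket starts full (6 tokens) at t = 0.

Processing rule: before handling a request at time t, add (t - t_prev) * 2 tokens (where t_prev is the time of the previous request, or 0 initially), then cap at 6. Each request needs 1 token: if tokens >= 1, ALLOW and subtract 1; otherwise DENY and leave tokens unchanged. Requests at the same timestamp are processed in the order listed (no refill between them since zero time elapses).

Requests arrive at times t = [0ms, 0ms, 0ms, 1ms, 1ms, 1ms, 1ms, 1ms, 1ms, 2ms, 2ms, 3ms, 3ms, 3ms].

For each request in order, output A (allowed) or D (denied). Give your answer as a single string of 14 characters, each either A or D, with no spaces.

Answer: AAAAAAAADAAAAD

Derivation:
Simulating step by step:
  req#1 t=0ms: ALLOW
  req#2 t=0ms: ALLOW
  req#3 t=0ms: ALLOW
  req#4 t=1ms: ALLOW
  req#5 t=1ms: ALLOW
  req#6 t=1ms: ALLOW
  req#7 t=1ms: ALLOW
  req#8 t=1ms: ALLOW
  req#9 t=1ms: DENY
  req#10 t=2ms: ALLOW
  req#11 t=2ms: ALLOW
  req#12 t=3ms: ALLOW
  req#13 t=3ms: ALLOW
  req#14 t=3ms: DENY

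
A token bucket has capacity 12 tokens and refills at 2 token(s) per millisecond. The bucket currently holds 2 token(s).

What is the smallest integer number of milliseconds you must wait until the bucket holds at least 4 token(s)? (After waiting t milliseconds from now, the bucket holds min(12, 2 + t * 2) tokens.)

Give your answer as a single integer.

Answer: 1

Derivation:
Need 2 + t * 2 >= 4, so t >= 2/2.
Smallest integer t = ceil(2/2) = 1.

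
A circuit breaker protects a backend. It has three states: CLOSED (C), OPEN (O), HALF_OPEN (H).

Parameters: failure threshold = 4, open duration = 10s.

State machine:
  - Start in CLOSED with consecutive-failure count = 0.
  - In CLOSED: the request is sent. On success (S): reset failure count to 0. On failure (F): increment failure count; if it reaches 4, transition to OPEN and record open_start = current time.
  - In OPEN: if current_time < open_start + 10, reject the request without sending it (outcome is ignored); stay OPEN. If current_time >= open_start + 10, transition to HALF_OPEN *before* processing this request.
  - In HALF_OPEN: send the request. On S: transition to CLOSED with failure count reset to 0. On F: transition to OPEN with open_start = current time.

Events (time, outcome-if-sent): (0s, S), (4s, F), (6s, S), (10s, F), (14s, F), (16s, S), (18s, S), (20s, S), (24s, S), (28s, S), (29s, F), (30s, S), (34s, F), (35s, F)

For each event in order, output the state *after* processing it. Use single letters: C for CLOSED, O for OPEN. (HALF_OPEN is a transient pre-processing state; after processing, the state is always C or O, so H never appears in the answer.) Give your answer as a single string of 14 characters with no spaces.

State after each event:
  event#1 t=0s outcome=S: state=CLOSED
  event#2 t=4s outcome=F: state=CLOSED
  event#3 t=6s outcome=S: state=CLOSED
  event#4 t=10s outcome=F: state=CLOSED
  event#5 t=14s outcome=F: state=CLOSED
  event#6 t=16s outcome=S: state=CLOSED
  event#7 t=18s outcome=S: state=CLOSED
  event#8 t=20s outcome=S: state=CLOSED
  event#9 t=24s outcome=S: state=CLOSED
  event#10 t=28s outcome=S: state=CLOSED
  event#11 t=29s outcome=F: state=CLOSED
  event#12 t=30s outcome=S: state=CLOSED
  event#13 t=34s outcome=F: state=CLOSED
  event#14 t=35s outcome=F: state=CLOSED

Answer: CCCCCCCCCCCCCC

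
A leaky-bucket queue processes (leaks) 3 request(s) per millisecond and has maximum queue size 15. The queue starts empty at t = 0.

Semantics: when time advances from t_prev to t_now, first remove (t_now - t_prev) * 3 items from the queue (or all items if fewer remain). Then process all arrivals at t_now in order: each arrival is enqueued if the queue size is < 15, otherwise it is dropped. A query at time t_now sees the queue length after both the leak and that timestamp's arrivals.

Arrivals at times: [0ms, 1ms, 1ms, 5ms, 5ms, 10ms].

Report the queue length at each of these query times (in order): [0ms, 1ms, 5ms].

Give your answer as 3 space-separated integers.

Queue lengths at query times:
  query t=0ms: backlog = 1
  query t=1ms: backlog = 2
  query t=5ms: backlog = 2

Answer: 1 2 2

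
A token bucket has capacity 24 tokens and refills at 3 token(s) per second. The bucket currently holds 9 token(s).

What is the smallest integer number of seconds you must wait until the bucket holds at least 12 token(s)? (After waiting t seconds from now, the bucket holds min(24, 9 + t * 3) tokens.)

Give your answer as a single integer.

Answer: 1

Derivation:
Need 9 + t * 3 >= 12, so t >= 3/3.
Smallest integer t = ceil(3/3) = 1.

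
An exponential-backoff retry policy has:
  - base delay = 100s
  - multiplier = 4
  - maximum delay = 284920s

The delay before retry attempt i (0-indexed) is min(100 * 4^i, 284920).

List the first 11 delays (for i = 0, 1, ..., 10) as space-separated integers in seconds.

Computing each delay:
  i=0: min(100*4^0, 284920) = 100
  i=1: min(100*4^1, 284920) = 400
  i=2: min(100*4^2, 284920) = 1600
  i=3: min(100*4^3, 284920) = 6400
  i=4: min(100*4^4, 284920) = 25600
  i=5: min(100*4^5, 284920) = 102400
  i=6: min(100*4^6, 284920) = 284920
  i=7: min(100*4^7, 284920) = 284920
  i=8: min(100*4^8, 284920) = 284920
  i=9: min(100*4^9, 284920) = 284920
  i=10: min(100*4^10, 284920) = 284920

Answer: 100 400 1600 6400 25600 102400 284920 284920 284920 284920 284920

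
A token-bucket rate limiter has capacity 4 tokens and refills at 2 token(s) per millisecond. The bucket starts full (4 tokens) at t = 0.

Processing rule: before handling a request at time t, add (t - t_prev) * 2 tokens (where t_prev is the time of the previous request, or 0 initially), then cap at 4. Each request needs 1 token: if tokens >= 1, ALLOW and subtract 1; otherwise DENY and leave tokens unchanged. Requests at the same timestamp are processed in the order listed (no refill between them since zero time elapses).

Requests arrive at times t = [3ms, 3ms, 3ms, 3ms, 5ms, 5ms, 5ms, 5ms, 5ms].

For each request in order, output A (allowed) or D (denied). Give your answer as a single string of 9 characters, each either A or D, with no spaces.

Answer: AAAAAAAAD

Derivation:
Simulating step by step:
  req#1 t=3ms: ALLOW
  req#2 t=3ms: ALLOW
  req#3 t=3ms: ALLOW
  req#4 t=3ms: ALLOW
  req#5 t=5ms: ALLOW
  req#6 t=5ms: ALLOW
  req#7 t=5ms: ALLOW
  req#8 t=5ms: ALLOW
  req#9 t=5ms: DENY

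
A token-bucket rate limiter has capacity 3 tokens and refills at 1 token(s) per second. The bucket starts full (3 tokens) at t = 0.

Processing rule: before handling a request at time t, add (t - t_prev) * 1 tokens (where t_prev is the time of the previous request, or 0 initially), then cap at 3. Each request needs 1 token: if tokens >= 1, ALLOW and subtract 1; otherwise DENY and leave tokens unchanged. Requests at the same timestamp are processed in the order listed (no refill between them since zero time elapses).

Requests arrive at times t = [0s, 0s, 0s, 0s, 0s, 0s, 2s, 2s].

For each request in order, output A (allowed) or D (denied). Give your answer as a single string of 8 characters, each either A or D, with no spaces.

Answer: AAADDDAA

Derivation:
Simulating step by step:
  req#1 t=0s: ALLOW
  req#2 t=0s: ALLOW
  req#3 t=0s: ALLOW
  req#4 t=0s: DENY
  req#5 t=0s: DENY
  req#6 t=0s: DENY
  req#7 t=2s: ALLOW
  req#8 t=2s: ALLOW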